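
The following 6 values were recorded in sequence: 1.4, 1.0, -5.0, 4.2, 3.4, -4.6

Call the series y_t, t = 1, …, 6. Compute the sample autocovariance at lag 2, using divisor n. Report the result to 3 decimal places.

-6.513

Mean ȳ = (1.4 + 1.0 − 5.0 + 4.2 + 3.4 − 4.6)/6 = 0.0667
Σ_{t=1}^{4}(y_t−ȳ)(y_{t+2}−ȳ) = -39.0756
γ_2 = -39.0756 / 6 = -6.513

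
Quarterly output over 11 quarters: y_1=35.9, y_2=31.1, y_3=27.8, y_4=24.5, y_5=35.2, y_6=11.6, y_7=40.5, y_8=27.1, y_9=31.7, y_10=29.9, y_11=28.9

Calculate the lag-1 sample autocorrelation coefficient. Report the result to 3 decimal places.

Mean ȳ = (35.9 + 31.1 + 27.8 + 24.5 + 35.2 + 11.6 + 40.5 + 27.1 + 31.7 + 29.9 + 28.9)/11 = 29.4727
Numerator Σ_{t=1}^{10}(y_t−ȳ)(y_{t+1}−ȳ) = -342.6171
Denominator Σ(y_t−ȳ)² = 556.4218
r_1 = -342.6171 / 556.4218 = -0.616

-0.616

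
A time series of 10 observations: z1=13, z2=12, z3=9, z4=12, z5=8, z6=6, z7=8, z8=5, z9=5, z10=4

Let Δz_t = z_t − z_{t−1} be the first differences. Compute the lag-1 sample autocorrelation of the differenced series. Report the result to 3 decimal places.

First differences Δz: -1, -3, 3, -4, -2, 2, -3, 0, -1
Mean of differences = -1.0000
Numerator Σ(Δz_t−Δz̄)(Δz_{t+1}−Δz̄) = -28.0000
Denominator Σ(Δz_t−Δz̄)² = 44.0000
r_1(Δz) = -28.0000 / 44.0000 = -0.636

-0.636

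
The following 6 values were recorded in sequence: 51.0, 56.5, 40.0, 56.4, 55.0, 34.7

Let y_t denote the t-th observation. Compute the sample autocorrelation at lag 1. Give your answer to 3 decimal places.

Mean ȳ = (51.0 + 56.5 + 40.0 + 56.4 + 55.0 + 34.7)/6 = 48.9333
Deviations from mean: 2.0667, 7.5667, -8.9333, 7.4667, 6.0667, -14.2333
Σ(y_t−ȳ)(y_{t+1}−ȳ) = (15.6378) + (-67.5956) + (-66.7022) + (45.2978) + (-86.3489) = -159.7111
Denominator Σ(y_t−ȳ)² = 436.4733
r_1 = -159.7111 / 436.4733 = -0.366

-0.366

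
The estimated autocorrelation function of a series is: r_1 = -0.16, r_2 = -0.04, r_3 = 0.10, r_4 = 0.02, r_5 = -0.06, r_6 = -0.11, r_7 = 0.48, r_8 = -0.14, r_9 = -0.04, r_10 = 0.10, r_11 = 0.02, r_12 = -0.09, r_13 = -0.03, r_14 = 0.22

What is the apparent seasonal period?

7

The largest autocorrelation is r_7 = 0.48, with a weaker echo at lag 14 (0.22); the remaining lags stay at or below 0.10.
The dominant spike at lag 7 indicates a seasonal period of 7.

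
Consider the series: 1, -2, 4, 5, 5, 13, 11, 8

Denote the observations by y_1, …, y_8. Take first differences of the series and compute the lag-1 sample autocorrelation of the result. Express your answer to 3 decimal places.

-0.310

First differences Δy: -3, 6, 1, 0, 8, -2, -3
Mean of differences = 1.0000
Numerator Σ(Δy_t−Δȳ)(Δy_{t+1}−Δȳ) = -36.0000
Denominator Σ(Δy_t−Δȳ)² = 116.0000
r_1(Δy) = -36.0000 / 116.0000 = -0.310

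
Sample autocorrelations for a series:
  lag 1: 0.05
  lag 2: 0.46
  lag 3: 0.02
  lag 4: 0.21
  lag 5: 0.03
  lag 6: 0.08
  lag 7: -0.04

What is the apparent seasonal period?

2

The largest autocorrelation is r_2 = 0.46, with a weaker echo at lag 4 (0.21); the remaining lags stay at or below 0.08.
The dominant spike at lag 2 indicates a seasonal period of 2.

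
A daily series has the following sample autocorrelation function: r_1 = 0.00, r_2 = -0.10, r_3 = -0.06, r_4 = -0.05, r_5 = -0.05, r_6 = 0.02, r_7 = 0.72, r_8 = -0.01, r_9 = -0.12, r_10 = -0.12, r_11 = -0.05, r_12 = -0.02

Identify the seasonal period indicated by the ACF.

7

The largest autocorrelation is r_7 = 0.72; the remaining lags stay at or below 0.02.
The dominant spike at lag 7 indicates a seasonal period of 7.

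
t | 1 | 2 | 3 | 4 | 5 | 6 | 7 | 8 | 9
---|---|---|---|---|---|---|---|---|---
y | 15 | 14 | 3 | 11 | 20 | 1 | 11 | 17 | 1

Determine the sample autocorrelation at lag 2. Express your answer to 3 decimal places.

Mean ȳ = (15 + 14 + 3 + 11 + 20 + 1 + 11 + 17 + 1)/9 = 10.3333
Numerator Σ_{t=1}^{7}(y_t−ȳ)(y_{t+2}−ȳ) = -170.8889
Denominator Σ(y_t−ȳ)² = 402.0000
r_2 = -170.8889 / 402.0000 = -0.425

-0.425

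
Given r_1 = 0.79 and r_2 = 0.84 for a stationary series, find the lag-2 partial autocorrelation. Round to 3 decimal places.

φ_{22} = (r_2 − r_1²) / (1 − r_1²)
r_1² = (0.79)² = 0.6241
Numerator = 0.84 − 0.6241 = 0.2159; denominator = 1 − 0.6241 = 0.3759
φ_{22} = 0.2159 / 0.3759 = 0.574

0.574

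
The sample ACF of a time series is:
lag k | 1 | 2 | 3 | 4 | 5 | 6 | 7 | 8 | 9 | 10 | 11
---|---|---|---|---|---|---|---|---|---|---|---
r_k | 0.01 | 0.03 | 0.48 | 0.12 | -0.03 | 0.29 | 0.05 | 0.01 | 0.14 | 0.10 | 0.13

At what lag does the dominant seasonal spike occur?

3

The largest autocorrelation is r_3 = 0.48, with a weaker echo at lag 6 (0.29); the remaining lags stay at or below 0.14.
The dominant spike at lag 3 indicates a seasonal period of 3.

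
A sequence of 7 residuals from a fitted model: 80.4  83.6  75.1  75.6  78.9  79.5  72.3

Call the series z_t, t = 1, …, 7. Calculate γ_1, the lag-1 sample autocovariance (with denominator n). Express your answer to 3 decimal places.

-0.711

Mean z̄ = (80.4 + 83.6 + 75.1 + 75.6 + 78.9 + 79.5 + 72.3)/7 = 77.9143
Σ_{t=1}^{6}(z_t−z̄)(z_{t+1}−z̄) = -4.9759
γ_1 = -4.9759 / 7 = -0.711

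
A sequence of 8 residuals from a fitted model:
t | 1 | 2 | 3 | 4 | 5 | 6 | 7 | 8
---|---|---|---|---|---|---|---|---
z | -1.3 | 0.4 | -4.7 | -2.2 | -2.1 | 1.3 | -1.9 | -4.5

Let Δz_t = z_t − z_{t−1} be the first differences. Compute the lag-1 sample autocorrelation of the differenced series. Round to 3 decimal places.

-0.396

First differences Δz: 1.7, -5.1, 2.5, 0.1, 3.4, -3.2, -2.6
Mean of differences = -0.4571
Numerator Σ(Δz_t−Δz̄)(Δz_{t+1}−Δz̄) = -24.6504
Denominator Σ(Δz_t−Δz̄)² = 62.2571
r_1(Δz) = -24.6504 / 62.2571 = -0.396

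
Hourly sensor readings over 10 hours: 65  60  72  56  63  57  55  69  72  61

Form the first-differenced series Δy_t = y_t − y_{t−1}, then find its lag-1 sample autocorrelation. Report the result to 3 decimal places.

-0.487

First differences Δy: -5, 12, -16, 7, -6, -2, 14, 3, -11
Mean of differences = -0.4444
Numerator Σ(Δy_t−Δȳ)(Δy_{t+1}−Δȳ) = -407.8642
Denominator Σ(Δy_t−Δȳ)² = 838.2222
r_1(Δy) = -407.8642 / 838.2222 = -0.487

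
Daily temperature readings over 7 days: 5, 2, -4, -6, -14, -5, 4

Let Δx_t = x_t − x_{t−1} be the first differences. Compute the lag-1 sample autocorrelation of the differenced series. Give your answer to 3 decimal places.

0.196

First differences Δx: -3, -6, -2, -8, 9, 9
Mean of differences = -0.1667
Numerator Σ(Δx_t−Δx̄)(Δx_{t+1}−Δx̄) = 53.8056
Denominator Σ(Δx_t−Δx̄)² = 274.8333
r_1(Δx) = 53.8056 / 274.8333 = 0.196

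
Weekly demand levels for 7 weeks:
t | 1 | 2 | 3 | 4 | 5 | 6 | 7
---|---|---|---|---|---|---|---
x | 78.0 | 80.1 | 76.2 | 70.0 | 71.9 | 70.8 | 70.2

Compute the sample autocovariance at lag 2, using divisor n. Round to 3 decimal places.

Mean x̄ = (78.0 + 80.1 + 76.2 + 70.0 + 71.9 + 70.8 + 70.2)/7 = 73.8857
Σ_{t=1}^{5}(x_t−x̄)(x_{t+2}−x̄) = 0.0882
γ_2 = 0.0882 / 7 = 0.013

0.013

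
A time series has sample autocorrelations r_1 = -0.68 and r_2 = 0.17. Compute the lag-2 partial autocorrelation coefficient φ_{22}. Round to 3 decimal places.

-0.544

φ_{22} = (r_2 − r_1²) / (1 − r_1²)
r_1² = (-0.68)² = 0.4624
Numerator = 0.17 − 0.4624 = -0.2924; denominator = 1 − 0.4624 = 0.5376
φ_{22} = -0.2924 / 0.5376 = -0.544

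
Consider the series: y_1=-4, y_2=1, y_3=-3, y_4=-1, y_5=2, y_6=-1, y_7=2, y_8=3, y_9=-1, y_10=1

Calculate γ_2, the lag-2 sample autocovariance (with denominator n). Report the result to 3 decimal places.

Mean ȳ = (-4 + 1 − 3 − 1 + 2 − 1 + 2 + 3 − 1 + 1)/10 = -0.1000
Σ_{t=1}^{8}(y_t−ȳ)(y_{t+2}−ȳ) = 8.1800
γ_2 = 8.1800 / 10 = 0.818

0.818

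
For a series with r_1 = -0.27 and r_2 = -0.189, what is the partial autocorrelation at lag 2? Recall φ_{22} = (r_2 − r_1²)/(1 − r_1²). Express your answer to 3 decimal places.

-0.282

φ_{22} = (r_2 − r_1²) / (1 − r_1²)
r_1² = (-0.27)² = 0.0729
Numerator = -0.189 − 0.0729 = -0.2619; denominator = 1 − 0.0729 = 0.9271
φ_{22} = -0.2619 / 0.9271 = -0.282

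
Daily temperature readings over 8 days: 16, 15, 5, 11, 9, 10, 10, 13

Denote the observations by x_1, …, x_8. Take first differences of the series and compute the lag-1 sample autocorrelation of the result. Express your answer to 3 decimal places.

-0.443

First differences Δx: -1, -10, 6, -2, 1, 0, 3
Mean of differences = -0.4286
Numerator Σ(Δx_t−Δx̄)(Δx_{t+1}−Δx̄) = -66.3265
Denominator Σ(Δx_t−Δx̄)² = 149.7143
r_1(Δx) = -66.3265 / 149.7143 = -0.443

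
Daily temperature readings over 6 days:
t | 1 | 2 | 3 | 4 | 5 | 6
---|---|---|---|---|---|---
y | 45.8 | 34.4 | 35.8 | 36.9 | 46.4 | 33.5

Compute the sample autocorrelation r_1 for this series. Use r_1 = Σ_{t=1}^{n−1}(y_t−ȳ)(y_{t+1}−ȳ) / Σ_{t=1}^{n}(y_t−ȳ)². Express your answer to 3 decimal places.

-0.399

Mean ȳ = (45.8 + 34.4 + 35.8 + 36.9 + 46.4 + 33.5)/6 = 38.8000
Deviations from mean: 7.0000, -4.4000, -3.0000, -1.9000, 7.6000, -5.3000
Numerator Σ_{t=1}^{5}(y_t−ȳ)(y_{t+1}−ȳ) = -66.6200
Denominator Σ(y_t−ȳ)² = 166.8200
r_1 = -66.6200 / 166.8200 = -0.399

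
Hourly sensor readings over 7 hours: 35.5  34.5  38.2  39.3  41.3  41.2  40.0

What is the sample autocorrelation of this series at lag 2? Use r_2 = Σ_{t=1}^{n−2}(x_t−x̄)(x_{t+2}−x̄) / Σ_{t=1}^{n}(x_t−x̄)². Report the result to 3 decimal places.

Mean x̄ = (35.5 + 34.5 + 38.2 + 39.3 + 41.3 + 41.2 + 40.0)/7 = 38.5714
Deviations from mean: -3.0714, -4.0714, -0.3714, 0.7286, 2.7286, 2.6286, 1.4286
Σ(x_t−x̄)(x_{t+2}−x̄) = (1.1408) + (-2.9663) + (-1.0135) + (1.9151) + (3.8980) = 2.9741
Denominator Σ(x_t−x̄)² = 43.0743
r_2 = 2.9741 / 43.0743 = 0.069

0.069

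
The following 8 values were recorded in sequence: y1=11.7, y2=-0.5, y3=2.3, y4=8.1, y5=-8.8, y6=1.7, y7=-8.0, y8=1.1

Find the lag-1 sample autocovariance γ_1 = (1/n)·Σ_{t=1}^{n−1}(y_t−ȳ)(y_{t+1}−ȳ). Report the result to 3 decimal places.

Mean ȳ = (11.7 − 0.5 + 2.3 + 8.1 − 8.8 + 1.7 − 8.0 + 1.1)/8 = 0.9500
Deviations: 10.7500, -1.4500, 1.3500, 7.1500, -9.7500, 0.7500, -8.9500, 0.1500
Σ_{t=1}^{7}(y_t−ȳ)(y_{t+1}−ȳ) = -92.9725
γ_1 = -92.9725 / 8 = -11.622

-11.622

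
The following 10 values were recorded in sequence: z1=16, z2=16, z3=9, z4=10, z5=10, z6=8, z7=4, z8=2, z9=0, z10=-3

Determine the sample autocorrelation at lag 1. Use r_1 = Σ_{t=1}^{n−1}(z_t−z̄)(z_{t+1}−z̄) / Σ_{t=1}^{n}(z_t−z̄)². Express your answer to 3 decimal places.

Mean z̄ = (16 + 16 + 9 + 10 + 10 + 8 + 4 + 2 + 0 − 3)/10 = 7.2000
Numerator Σ_{t=1}^{9}(z_t−z̄)(z_{t+1}−z̄) = 233.3600
Denominator Σ(z_t−z̄)² = 367.6000
r_1 = 233.3600 / 367.6000 = 0.635

0.635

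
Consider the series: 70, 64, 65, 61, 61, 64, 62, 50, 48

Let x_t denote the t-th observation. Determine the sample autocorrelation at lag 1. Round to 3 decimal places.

Mean x̄ = (70 + 64 + 65 + 61 + 61 + 64 + 62 + 50 + 48)/9 = 60.5556
Numerator Σ_{t=1}^{8}(x_t−x̄)(x_{t+1}−x̄) = 173.8025
Denominator Σ(x_t−x̄)² = 404.2222
r_1 = 173.8025 / 404.2222 = 0.430

0.430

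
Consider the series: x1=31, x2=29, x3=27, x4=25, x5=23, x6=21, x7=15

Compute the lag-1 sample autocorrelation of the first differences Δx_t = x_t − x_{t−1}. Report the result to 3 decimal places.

First differences Δx: -2, -2, -2, -2, -2, -6
Mean of differences = -2.6667
Numerator Σ(Δx_t−Δx̄)(Δx_{t+1}−Δx̄) = -0.4444
Denominator Σ(Δx_t−Δx̄)² = 13.3333
r_1(Δx) = -0.4444 / 13.3333 = -0.033

-0.033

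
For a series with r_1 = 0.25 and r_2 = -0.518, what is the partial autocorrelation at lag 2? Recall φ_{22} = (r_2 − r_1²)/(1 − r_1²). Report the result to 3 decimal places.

φ_{22} = (r_2 − r_1²) / (1 − r_1²)
r_1² = (0.25)² = 0.0625
Numerator = -0.518 − 0.0625 = -0.5805; denominator = 1 − 0.0625 = 0.9375
φ_{22} = -0.5805 / 0.9375 = -0.619

-0.619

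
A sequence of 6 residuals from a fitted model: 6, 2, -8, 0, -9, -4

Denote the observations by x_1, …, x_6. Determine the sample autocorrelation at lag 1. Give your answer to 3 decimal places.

Mean x̄ = (6 + 2 − 8 + 0 − 9 − 4)/6 = -2.1667
Deviations from mean: 8.1667, 4.1667, -5.8333, 2.1667, -6.8333, -1.8333
Σ(x_t−x̄)(x_{t+1}−x̄) = (34.0278) + (-24.3056) + (-12.6389) + (-14.8056) + (12.5278) = -5.1944
Denominator Σ(x_t−x̄)² = 172.8333
r_1 = -5.1944 / 172.8333 = -0.030

-0.030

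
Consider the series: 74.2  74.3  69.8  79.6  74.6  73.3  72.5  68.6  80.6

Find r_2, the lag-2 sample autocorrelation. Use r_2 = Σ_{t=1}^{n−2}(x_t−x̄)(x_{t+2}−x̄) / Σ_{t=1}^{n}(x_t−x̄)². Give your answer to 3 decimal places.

Mean x̄ = (74.2 + 74.3 + 69.8 + 79.6 + 74.6 + 73.3 + 72.5 + 68.6 + 80.6)/9 = 74.1667
Numerator Σ_{t=1}^{7}(x_t−x̄)(x_{t+2}−x̄) = -12.6422
Denominator Σ(x_t−x̄)² = 124.7000
r_2 = -12.6422 / 124.7000 = -0.101

-0.101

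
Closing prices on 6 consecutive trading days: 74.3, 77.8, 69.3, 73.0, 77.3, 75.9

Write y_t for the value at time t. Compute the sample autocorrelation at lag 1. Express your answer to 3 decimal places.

-0.205

Mean ȳ = (74.3 + 77.8 + 69.3 + 73.0 + 77.3 + 75.9)/6 = 74.6000
Σ(y_t−ȳ)(y_{t+1}−ȳ) = (-0.9600) + (-16.9600) + (8.4800) + (-4.3200) + (3.5100) = -10.2500
Denominator Σ(y_t−ȳ)² = 49.9600
r_1 = -10.2500 / 49.9600 = -0.205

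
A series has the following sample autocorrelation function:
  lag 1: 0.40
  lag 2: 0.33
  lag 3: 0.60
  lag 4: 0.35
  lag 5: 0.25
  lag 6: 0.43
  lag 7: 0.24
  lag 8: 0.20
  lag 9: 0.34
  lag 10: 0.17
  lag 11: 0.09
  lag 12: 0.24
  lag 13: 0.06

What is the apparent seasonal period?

3

The largest autocorrelation is r_3 = 0.60, with a weaker echo at lag 6 (0.43); the remaining lags stay at or below 0.40. The elevated value at lag 1 (0.40), dropping to 0.33 at lag 2, reflects decaying short-term dependence rather than seasonality.
The dominant spike at lag 3 indicates a seasonal period of 3.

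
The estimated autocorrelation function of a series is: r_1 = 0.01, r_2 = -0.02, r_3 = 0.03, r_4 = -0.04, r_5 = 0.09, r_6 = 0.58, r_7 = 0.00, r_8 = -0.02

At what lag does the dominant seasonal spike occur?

The largest autocorrelation is r_6 = 0.58; the remaining lags stay at or below 0.09.
The dominant spike at lag 6 indicates a seasonal period of 6.

6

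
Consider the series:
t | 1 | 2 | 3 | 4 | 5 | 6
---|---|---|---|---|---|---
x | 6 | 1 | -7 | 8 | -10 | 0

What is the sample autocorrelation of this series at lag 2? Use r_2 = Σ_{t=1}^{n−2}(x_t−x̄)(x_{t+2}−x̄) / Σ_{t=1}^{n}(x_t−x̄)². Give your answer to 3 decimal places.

Mean x̄ = (6 + 1 − 7 + 8 − 10 + 0)/6 = -0.3333
Numerator Σ_{t=1}^{4}(x_t−x̄)(x_{t+2}−x̄) = 36.1111
Denominator Σ(x_t−x̄)² = 249.3333
r_2 = 36.1111 / 249.3333 = 0.145

0.145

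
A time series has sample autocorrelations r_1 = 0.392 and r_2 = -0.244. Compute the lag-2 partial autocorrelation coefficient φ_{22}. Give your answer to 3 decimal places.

φ_{22} = (r_2 − r_1²) / (1 − r_1²)
r_1² = (0.392)² = 0.153664
Numerator = -0.244 − 0.1537 = -0.3977; denominator = 1 − 0.1537 = 0.8463
φ_{22} = -0.3977 / 0.8463 = -0.470

-0.470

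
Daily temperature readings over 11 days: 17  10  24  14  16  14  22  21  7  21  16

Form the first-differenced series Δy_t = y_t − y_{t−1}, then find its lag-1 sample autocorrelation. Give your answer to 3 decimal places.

First differences Δy: -7, 14, -10, 2, -2, 8, -1, -14, 14, -5
Mean of differences = -0.1000
Numerator Σ(Δy_t−Δȳ)(Δy_{t+1}−Δȳ) = -536.9100
Denominator Σ(Δy_t−Δȳ)² = 834.9000
r_1(Δy) = -536.9100 / 834.9000 = -0.643

-0.643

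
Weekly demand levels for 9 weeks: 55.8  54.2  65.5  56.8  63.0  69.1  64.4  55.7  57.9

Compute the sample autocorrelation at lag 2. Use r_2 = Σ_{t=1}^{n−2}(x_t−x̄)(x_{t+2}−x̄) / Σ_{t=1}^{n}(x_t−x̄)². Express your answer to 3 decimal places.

-0.255

Mean x̄ = (55.8 + 54.2 + 65.5 + 56.8 + 63.0 + 69.1 + 64.4 + 55.7 + 57.9)/9 = 60.2667
Σ(x_t−x̄)(x_{t+2}−x̄) = (-23.3756) + (21.0311) + (14.3044) + (-30.6222) + (11.2978) + (-40.3389) + (-9.7822) = -57.4856
Denominator Σ(x_t−x̄)² = 225.2000
r_2 = -57.4856 / 225.2000 = -0.255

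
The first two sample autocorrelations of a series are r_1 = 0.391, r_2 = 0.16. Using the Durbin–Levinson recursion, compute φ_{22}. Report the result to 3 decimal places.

0.008

φ_{22} = (r_2 − r_1²) / (1 − r_1²)
r_1² = (0.391)² = 0.152881
Numerator = 0.16 − 0.1529 = 0.0071; denominator = 1 − 0.1529 = 0.8471
φ_{22} = 0.0071 / 0.8471 = 0.008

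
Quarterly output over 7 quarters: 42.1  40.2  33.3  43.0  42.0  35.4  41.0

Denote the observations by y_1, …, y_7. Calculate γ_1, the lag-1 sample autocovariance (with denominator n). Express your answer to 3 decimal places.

-4.517

Mean ȳ = (42.1 + 40.2 + 33.3 + 43.0 + 42.0 + 35.4 + 41.0)/7 = 39.5714
Deviations: 2.5286, 0.6286, -6.2714, 3.4286, 2.4286, -4.1714, 1.4286
Σ_{t=1}^{6}(y_t−ȳ)(y_{t+1}−ȳ) = -31.6180
γ_1 = -31.6180 / 7 = -4.517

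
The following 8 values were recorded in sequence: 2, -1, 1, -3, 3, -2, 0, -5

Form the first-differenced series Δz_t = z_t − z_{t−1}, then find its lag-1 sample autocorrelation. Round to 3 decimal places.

-0.786

First differences Δz: -3, 2, -4, 6, -5, 2, -5
Mean of differences = -1.0000
Numerator Σ(Δz_t−Δz̄)(Δz_{t+1}−Δz̄) = -88.0000
Denominator Σ(Δz_t−Δz̄)² = 112.0000
r_1(Δz) = -88.0000 / 112.0000 = -0.786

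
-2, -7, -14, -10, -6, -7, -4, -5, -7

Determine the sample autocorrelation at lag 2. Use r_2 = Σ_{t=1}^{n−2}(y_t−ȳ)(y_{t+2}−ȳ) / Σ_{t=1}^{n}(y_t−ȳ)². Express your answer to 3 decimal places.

Mean ȳ = (-2 − 7 − 14 − 10 − 6 − 7 − 4 − 5 − 7)/9 = -6.8889
Σ(y_t−ȳ)(y_{t+2}−ȳ) = (-34.7654) + (0.3457) + (-6.3210) + (0.3457) + (2.5679) + (-0.2099) + (-0.3210) = -38.3580
Denominator Σ(y_t−ȳ)² = 96.8889
r_2 = -38.3580 / 96.8889 = -0.396

-0.396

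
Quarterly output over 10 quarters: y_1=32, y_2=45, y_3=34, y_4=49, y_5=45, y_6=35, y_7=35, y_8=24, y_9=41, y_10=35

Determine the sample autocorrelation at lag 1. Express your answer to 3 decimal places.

-0.112

Mean ȳ = (32 + 45 + 34 + 49 + 45 + 35 + 35 + 24 + 41 + 35)/10 = 37.5000
Numerator Σ_{t=1}^{9}(y_t−ȳ)(y_{t+1}−ȳ) = -56.2500
Denominator Σ(y_t−ȳ)² = 500.5000
r_1 = -56.2500 / 500.5000 = -0.112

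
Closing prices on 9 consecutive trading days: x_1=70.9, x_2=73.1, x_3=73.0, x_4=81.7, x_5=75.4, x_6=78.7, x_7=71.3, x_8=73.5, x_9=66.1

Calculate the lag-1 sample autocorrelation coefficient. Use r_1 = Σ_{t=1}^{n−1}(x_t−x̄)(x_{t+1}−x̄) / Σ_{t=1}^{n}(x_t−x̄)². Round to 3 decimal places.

0.049

Mean x̄ = (70.9 + 73.1 + 73.0 + 81.7 + 75.4 + 78.7 + 71.3 + 73.5 + 66.1)/9 = 73.7444
Numerator Σ_{t=1}^{8}(x_t−x̄)(x_{t+1}−x̄) = 8.1180
Denominator Σ(x_t−x̄)² = 164.1222
r_1 = 8.1180 / 164.1222 = 0.049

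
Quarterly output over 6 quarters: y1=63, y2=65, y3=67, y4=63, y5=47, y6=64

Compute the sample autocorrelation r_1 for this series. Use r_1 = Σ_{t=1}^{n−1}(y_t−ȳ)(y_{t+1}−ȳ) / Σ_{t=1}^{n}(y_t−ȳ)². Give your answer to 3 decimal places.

Mean ȳ = (63 + 65 + 67 + 63 + 47 + 64)/6 = 61.5000
Numerator Σ_{t=1}^{5}(y_t−ȳ)(y_{t+1}−ȳ) = -25.2500
Denominator Σ(y_t−ȳ)² = 263.5000
r_1 = -25.2500 / 263.5000 = -0.096

-0.096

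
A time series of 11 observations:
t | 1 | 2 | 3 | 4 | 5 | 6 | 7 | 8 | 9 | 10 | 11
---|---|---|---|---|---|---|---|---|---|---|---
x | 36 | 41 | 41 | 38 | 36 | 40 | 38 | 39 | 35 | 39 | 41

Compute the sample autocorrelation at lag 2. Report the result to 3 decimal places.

Mean x̄ = (36 + 41 + 41 + 38 + 36 + 40 + 38 + 39 + 35 + 39 + 41)/11 = 38.5455
Numerator Σ_{t=1}^{9}(x_t−x̄)(x_{t+2}−x̄) = -19.1405
Denominator Σ(x_t−x̄)² = 46.7273
r_2 = -19.1405 / 46.7273 = -0.410

-0.410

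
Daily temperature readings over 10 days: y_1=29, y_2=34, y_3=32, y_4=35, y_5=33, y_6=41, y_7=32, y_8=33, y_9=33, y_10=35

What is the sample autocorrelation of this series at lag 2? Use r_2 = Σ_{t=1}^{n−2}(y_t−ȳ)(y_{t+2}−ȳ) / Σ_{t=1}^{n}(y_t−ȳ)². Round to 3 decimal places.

0.179

Mean ȳ = (29 + 34 + 32 + 35 + 33 + 41 + 32 + 33 + 33 + 35)/10 = 33.7000
Numerator Σ_{t=1}^{8}(y_t−ȳ)(y_{t+2}−ȳ) = 15.4200
Denominator Σ(y_t−ȳ)² = 86.1000
r_2 = 15.4200 / 86.1000 = 0.179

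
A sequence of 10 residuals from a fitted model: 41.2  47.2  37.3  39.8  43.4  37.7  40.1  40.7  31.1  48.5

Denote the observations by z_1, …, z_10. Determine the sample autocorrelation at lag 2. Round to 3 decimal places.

Mean z̄ = (41.2 + 47.2 + 37.3 + 39.8 + 43.4 + 37.7 + 40.1 + 40.7 + 31.1 + 48.5)/10 = 40.7000
Numerator Σ_{t=1}^{8}(z_t−z̄)(z_{t+2}−z̄) = -9.8900
Denominator Σ(z_t−z̄)² = 224.5200
r_2 = -9.8900 / 224.5200 = -0.044

-0.044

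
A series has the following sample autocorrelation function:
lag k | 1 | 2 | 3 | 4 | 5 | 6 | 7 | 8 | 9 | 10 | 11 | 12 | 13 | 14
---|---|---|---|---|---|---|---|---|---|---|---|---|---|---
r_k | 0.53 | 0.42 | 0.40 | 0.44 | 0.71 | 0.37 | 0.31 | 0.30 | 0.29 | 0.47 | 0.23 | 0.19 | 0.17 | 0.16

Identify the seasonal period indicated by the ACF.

5

The largest autocorrelation is r_5 = 0.71; the remaining lags stay at or below 0.53. The elevated value at lag 1 (0.53), dropping to 0.42 at lag 2, reflects decaying short-term dependence rather than seasonality.
The dominant spike at lag 5 indicates a seasonal period of 5.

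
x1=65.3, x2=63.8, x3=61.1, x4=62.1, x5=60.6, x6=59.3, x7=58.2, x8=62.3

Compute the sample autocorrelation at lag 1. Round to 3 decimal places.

0.374

Mean x̄ = (65.3 + 63.8 + 61.1 + 62.1 + 60.6 + 59.3 + 58.2 + 62.3)/8 = 61.5875
Σ(x_t−x̄)(x_{t+1}−x̄) = (8.2139) + (-1.0786) + (-0.2498) + (-0.5061) + (2.2589) + (7.7489) + (-2.4136) = 13.9736
Denominator Σ(x_t−x̄)² = 37.3688
r_1 = 13.9736 / 37.3688 = 0.374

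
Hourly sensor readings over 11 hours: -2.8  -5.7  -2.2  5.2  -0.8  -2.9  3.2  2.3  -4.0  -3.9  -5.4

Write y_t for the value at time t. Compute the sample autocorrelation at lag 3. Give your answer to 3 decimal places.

0.012

Mean ȳ = (-2.8 − 5.7 − 2.2 + 5.2 − 0.8 − 2.9 + 3.2 + 2.3 − 4.0 − 3.9 − 5.4)/11 = -1.5455
Numerator Σ_{t=1}^{8}(y_t−ȳ)(y_{t+3}−ȳ) = 1.5329
Denominator Σ(y_t−ȳ)² = 130.8873
r_3 = 1.5329 / 130.8873 = 0.012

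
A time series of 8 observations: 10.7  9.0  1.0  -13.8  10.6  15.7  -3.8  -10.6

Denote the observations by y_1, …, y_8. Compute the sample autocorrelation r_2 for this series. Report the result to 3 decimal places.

Mean ȳ = (10.7 + 9.0 + 1.0 − 13.8 + 10.6 + 15.7 − 3.8 − 10.6)/8 = 2.3500
Σ(y_t−ȳ)(y_{t+2}−ȳ) = (-11.2725) + (-107.3975) + (-11.1375) + (-215.6025) + (-50.7375) + (-172.8825) = -569.0300
Denominator Σ(y_t−ȳ)² = 828.4000
r_2 = -569.0300 / 828.4000 = -0.687

-0.687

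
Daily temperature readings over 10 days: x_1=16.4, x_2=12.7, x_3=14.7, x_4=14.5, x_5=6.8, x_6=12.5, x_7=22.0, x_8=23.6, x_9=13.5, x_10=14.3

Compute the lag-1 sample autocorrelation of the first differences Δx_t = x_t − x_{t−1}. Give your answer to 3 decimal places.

First differences Δx: -3.7, 2.0, -0.2, -7.7, 5.7, 9.5, 1.6, -10.1, 0.8
Mean of differences = -0.2333
Numerator Σ(Δx_t−Δx̄)(Δx_{t+1}−Δx̄) = -4.9078
Denominator Σ(Δx_t−Δx̄)² = 304.4800
r_1(Δx) = -4.9078 / 304.4800 = -0.016

-0.016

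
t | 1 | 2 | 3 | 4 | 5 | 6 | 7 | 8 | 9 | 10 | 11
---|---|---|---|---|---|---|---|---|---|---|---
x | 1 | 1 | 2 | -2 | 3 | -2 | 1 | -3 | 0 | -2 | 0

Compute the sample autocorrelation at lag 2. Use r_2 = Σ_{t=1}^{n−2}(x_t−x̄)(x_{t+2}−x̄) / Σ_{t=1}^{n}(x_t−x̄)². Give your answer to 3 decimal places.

0.674

Mean x̄ = (1 + 1 + 2 − 2 + 3 − 2 + 1 − 3 + 0 − 2 + 0)/11 = -0.0909
Numerator Σ_{t=1}^{9}(x_t−x̄)(x_{t+2}−x̄) = 24.8926
Denominator Σ(x_t−x̄)² = 36.9091
r_2 = 24.8926 / 36.9091 = 0.674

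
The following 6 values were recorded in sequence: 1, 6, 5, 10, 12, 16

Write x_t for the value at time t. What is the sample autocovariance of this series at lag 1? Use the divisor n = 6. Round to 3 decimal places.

8.926

Mean x̄ = (1 + 6 + 5 + 10 + 12 + 16)/6 = 8.3333
Deviations: -7.3333, -2.3333, -3.3333, 1.6667, 3.6667, 7.6667
Σ_{t=1}^{5}(x_t−x̄)(x_{t+1}−x̄) = 53.5556
γ_1 = 53.5556 / 6 = 8.926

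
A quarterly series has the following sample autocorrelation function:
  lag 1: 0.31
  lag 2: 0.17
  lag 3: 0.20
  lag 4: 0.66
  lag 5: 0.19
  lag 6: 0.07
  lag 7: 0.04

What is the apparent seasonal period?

The largest autocorrelation is r_4 = 0.66; the remaining lags stay at or below 0.31. The elevated value at lag 1 (0.31), dropping to 0.17 at lag 2, reflects decaying short-term dependence rather than seasonality.
The dominant spike at lag 4 indicates a seasonal period of 4.

4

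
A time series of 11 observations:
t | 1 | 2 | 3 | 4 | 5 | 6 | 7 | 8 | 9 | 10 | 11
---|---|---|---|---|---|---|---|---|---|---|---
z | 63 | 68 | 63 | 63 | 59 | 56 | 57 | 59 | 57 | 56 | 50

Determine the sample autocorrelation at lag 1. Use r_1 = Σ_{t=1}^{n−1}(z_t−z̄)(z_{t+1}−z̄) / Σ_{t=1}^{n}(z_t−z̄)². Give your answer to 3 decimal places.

0.533

Mean z̄ = (63 + 68 + 63 + 63 + 59 + 56 + 57 + 59 + 57 + 56 + 50)/11 = 59.1818
Numerator Σ_{t=1}^{10}(z_t−z̄)(z_{t+1}−z̄) = 125.6942
Denominator Σ(z_t−z̄)² = 235.6364
r_1 = 125.6942 / 235.6364 = 0.533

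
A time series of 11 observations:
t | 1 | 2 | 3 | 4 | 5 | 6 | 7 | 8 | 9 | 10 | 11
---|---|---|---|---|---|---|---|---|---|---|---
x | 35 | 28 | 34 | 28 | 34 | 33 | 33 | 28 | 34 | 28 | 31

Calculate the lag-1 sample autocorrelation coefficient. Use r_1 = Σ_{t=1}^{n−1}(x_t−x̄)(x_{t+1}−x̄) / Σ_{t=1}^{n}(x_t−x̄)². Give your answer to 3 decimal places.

-0.633

Mean x̄ = (35 + 28 + 34 + 28 + 34 + 33 + 33 + 28 + 34 + 28 + 31)/11 = 31.4545
Numerator Σ_{t=1}^{10}(x_t−x̄)(x_{t+1}−x̄) = -53.6612
Denominator Σ(x_t−x̄)² = 84.7273
r_1 = -53.6612 / 84.7273 = -0.633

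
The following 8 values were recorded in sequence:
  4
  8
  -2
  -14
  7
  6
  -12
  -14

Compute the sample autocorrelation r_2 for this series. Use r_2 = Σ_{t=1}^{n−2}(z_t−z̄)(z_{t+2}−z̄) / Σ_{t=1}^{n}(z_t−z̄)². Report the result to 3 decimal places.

-0.600

Mean z̄ = (4 + 8 − 2 − 14 + 7 + 6 − 12 − 14)/8 = -2.1250
Deviations from mean: 6.1250, 10.1250, 0.1250, -11.8750, 9.1250, 8.1250, -9.8750, -11.8750
Σ(z_t−z̄)(z_{t+2}−z̄) = (0.7656) + (-120.2344) + (1.1406) + (-96.4844) + (-90.1094) + (-96.4844) = -401.4063
Denominator Σ(z_t−z̄)² = 668.8750
r_2 = -401.4063 / 668.8750 = -0.600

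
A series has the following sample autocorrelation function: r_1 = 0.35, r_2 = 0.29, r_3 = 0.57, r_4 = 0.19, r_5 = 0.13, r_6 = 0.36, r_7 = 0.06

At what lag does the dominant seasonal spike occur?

3

The largest autocorrelation is r_3 = 0.57, with a weaker echo at lag 6 (0.36); the remaining lags stay at or below 0.35. The elevated value at lag 1 (0.35), dropping to 0.29 at lag 2, reflects decaying short-term dependence rather than seasonality.
The dominant spike at lag 3 indicates a seasonal period of 3.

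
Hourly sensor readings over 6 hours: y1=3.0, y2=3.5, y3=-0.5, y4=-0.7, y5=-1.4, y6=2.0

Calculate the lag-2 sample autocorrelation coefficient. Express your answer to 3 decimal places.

Mean ȳ = (3.0 + 3.5 − 0.5 − 0.7 − 1.4 + 2.0)/6 = 0.9833
Deviations from mean: 2.0167, 2.5167, -1.4833, -1.6833, -2.3833, 1.0167
Σ(y_t−ȳ)(y_{t+2}−ȳ) = (-2.9914) + (-4.2364) + (3.5353) + (-1.7114) = -5.4039
Denominator Σ(y_t−ȳ)² = 22.1483
r_2 = -5.4039 / 22.1483 = -0.244

-0.244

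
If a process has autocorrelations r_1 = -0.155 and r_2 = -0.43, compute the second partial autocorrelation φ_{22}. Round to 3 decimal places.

φ_{22} = (r_2 − r_1²) / (1 − r_1²)
r_1² = (-0.155)² = 0.024025
Numerator = -0.43 − 0.0240 = -0.4540; denominator = 1 − 0.0240 = 0.9760
φ_{22} = -0.4540 / 0.9760 = -0.465

-0.465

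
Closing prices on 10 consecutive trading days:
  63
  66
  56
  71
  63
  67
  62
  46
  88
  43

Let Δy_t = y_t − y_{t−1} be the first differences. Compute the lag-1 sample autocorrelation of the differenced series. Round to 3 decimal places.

First differences Δy: 3, -10, 15, -8, 4, -5, -16, 42, -45
Mean of differences = -2.2222
Numerator Σ(Δy_t−Δȳ)(Δy_{t+1}−Δȳ) = -2790.0494
Denominator Σ(Δy_t−Δȳ)² = 4439.5556
r_1(Δy) = -2790.0494 / 4439.5556 = -0.628

-0.628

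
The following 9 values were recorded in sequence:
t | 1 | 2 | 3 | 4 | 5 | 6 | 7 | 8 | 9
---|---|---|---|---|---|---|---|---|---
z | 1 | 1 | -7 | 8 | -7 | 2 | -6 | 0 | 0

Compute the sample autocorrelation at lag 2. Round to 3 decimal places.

Mean z̄ = (1 + 1 − 7 + 8 − 7 + 2 − 6 + 0 + 0)/9 = -0.8889
Numerator Σ_{t=1}^{7}(z_t−z̄)(z_{t+2}−z̄) = 97.5309
Denominator Σ(z_t−z̄)² = 196.8889
r_2 = 97.5309 / 196.8889 = 0.495

0.495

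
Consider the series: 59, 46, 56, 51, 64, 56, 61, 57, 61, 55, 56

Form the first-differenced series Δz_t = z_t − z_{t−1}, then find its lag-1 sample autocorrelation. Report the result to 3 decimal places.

First differences Δz: -13, 10, -5, 13, -8, 5, -4, 4, -6, 1
Mean of differences = -0.3000
Numerator Σ(Δz_t−Δz̄)(Δz_{t+1}−Δz̄) = -452.3900
Denominator Σ(Δz_t−Δz̄)² = 620.1000
r_1(Δz) = -452.3900 / 620.1000 = -0.730

-0.730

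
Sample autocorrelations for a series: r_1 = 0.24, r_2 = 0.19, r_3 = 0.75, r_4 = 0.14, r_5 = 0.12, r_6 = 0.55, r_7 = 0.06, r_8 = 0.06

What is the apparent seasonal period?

3

The largest autocorrelation is r_3 = 0.75, with a weaker echo at lag 6 (0.55); the remaining lags stay at or below 0.24. The elevated value at lag 1 (0.24), dropping to 0.19 at lag 2, reflects decaying short-term dependence rather than seasonality.
The dominant spike at lag 3 indicates a seasonal period of 3.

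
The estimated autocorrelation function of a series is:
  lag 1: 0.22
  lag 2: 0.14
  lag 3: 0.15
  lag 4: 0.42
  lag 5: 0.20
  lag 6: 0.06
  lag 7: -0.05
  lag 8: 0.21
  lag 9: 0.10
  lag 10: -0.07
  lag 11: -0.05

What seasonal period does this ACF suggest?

4

The largest autocorrelation is r_4 = 0.42; the remaining lags stay at or below 0.22. The elevated value at lag 1 (0.22), dropping to 0.14 at lag 2, reflects decaying short-term dependence rather than seasonality.
The dominant spike at lag 4 indicates a seasonal period of 4.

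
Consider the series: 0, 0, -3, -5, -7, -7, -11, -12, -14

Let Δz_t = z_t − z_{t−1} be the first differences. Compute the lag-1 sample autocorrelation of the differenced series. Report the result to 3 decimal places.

-0.597

First differences Δz: 0, -3, -2, -2, 0, -4, -1, -2
Mean of differences = -1.7500
Numerator Σ(Δz_t−Δz̄)(Δz_{t+1}−Δz̄) = -8.0625
Denominator Σ(Δz_t−Δz̄)² = 13.5000
r_1(Δz) = -8.0625 / 13.5000 = -0.597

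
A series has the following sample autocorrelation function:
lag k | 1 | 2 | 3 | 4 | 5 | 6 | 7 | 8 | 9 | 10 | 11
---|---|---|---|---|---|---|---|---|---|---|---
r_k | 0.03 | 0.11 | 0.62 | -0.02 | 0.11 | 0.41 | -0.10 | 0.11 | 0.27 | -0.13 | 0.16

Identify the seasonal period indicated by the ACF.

3

The largest autocorrelation is r_3 = 0.62, with weaker echoes at lags 6 (0.41) and 9 (0.27); the remaining lags stay at or below 0.16.
The dominant spike at lag 3 indicates a seasonal period of 3.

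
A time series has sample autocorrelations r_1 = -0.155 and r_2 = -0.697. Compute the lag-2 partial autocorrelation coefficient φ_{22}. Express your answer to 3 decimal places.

φ_{22} = (r_2 − r_1²) / (1 − r_1²)
r_1² = (-0.155)² = 0.024025
Numerator = -0.697 − 0.0240 = -0.7210; denominator = 1 − 0.0240 = 0.9760
φ_{22} = -0.7210 / 0.9760 = -0.739

-0.739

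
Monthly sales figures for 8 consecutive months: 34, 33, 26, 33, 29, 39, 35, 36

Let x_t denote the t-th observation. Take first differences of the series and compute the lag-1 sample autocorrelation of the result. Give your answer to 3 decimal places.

-0.668

First differences Δx: -1, -7, 7, -4, 10, -4, 1
Mean of differences = 0.2857
Numerator Σ(Δx_t−Δx̄)(Δx_{t+1}−Δx̄) = -154.6531
Denominator Σ(Δx_t−Δx̄)² = 231.4286
r_1(Δx) = -154.6531 / 231.4286 = -0.668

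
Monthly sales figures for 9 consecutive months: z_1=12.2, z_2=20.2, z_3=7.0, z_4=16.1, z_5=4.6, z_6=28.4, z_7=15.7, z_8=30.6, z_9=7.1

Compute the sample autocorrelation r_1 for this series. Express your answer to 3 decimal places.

-0.483

Mean z̄ = (12.2 + 20.2 + 7.0 + 16.1 + 4.6 + 28.4 + 15.7 + 30.6 + 7.1)/9 = 15.7667
Numerator Σ_{t=1}^{8}(z_t−z̄)(z_{t+1}−z̄) = -332.7811
Denominator Σ(z_t−z̄)² = 688.7800
r_1 = -332.7811 / 688.7800 = -0.483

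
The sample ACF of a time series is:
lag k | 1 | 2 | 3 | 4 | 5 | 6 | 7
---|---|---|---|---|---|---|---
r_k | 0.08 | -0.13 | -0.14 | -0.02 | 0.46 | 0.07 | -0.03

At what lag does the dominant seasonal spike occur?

5

The largest autocorrelation is r_5 = 0.46; the remaining lags stay at or below 0.08.
The dominant spike at lag 5 indicates a seasonal period of 5.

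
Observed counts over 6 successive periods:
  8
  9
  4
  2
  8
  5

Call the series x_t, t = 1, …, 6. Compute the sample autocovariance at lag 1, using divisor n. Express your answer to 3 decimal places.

Mean x̄ = (8 + 9 + 4 + 2 + 8 + 5)/6 = 6.0000
Σ_{t=1}^{5}(x_t−x̄)(x_{t+1}−x̄) = -2.0000
γ_1 = -2.0000 / 6 = -0.333

-0.333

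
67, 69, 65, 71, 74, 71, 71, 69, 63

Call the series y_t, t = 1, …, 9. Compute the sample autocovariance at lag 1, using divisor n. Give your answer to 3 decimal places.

Mean ȳ = (67 + 69 + 65 + 71 + 74 + 71 + 71 + 69 + 63)/9 = 68.8889
Σ_{t=1}^{8}(y_t−ȳ)(y_{t+1}−ȳ) = 16.7654
γ_1 = 16.7654 / 9 = 1.863

1.863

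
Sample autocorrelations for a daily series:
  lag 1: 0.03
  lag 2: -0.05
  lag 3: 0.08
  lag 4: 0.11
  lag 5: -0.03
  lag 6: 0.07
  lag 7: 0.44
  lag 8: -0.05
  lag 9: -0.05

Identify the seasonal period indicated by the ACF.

7

The largest autocorrelation is r_7 = 0.44; the remaining lags stay at or below 0.11.
The dominant spike at lag 7 indicates a seasonal period of 7.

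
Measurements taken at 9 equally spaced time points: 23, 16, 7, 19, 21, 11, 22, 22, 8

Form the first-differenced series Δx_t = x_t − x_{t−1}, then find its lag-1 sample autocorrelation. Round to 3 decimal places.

-0.215

First differences Δx: -7, -9, 12, 2, -10, 11, 0, -14
Mean of differences = -1.8750
Numerator Σ(Δx_t−Δx̄)(Δx_{t+1}−Δx̄) = -143.2656
Denominator Σ(Δx_t−Δx̄)² = 666.8750
r_1(Δx) = -143.2656 / 666.8750 = -0.215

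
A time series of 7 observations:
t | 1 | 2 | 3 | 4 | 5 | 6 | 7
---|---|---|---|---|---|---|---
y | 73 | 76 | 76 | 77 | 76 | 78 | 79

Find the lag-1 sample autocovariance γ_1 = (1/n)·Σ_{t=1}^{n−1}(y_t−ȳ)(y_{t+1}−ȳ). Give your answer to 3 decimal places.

0.647

Mean ȳ = (73 + 76 + 76 + 77 + 76 + 78 + 79)/7 = 76.4286
Σ_{t=1}^{6}(y_t−ȳ)(y_{t+1}−ȳ) = 4.5306
γ_1 = 4.5306 / 7 = 0.647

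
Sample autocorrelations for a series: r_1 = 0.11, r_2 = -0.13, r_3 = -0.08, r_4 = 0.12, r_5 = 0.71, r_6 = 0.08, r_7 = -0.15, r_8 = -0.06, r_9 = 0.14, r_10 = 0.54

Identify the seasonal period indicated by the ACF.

5

The largest autocorrelation is r_5 = 0.71, with a weaker echo at lag 10 (0.54); the remaining lags stay at or below 0.14.
The dominant spike at lag 5 indicates a seasonal period of 5.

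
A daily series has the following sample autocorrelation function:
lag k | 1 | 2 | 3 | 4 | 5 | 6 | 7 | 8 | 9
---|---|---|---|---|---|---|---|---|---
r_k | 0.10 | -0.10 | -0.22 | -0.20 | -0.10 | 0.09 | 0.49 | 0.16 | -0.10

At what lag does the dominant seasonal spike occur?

7

The largest autocorrelation is r_7 = 0.49; the remaining lags stay at or below 0.16.
The dominant spike at lag 7 indicates a seasonal period of 7.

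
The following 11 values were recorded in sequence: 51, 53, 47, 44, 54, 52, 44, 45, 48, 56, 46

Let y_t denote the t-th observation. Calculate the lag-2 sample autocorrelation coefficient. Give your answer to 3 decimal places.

-0.575

Mean ȳ = (51 + 53 + 47 + 44 + 54 + 52 + 44 + 45 + 48 + 56 + 46)/11 = 49.0909
Numerator Σ_{t=1}^{9}(y_t−ȳ)(y_{t+2}−ȳ) = -105.1983
Denominator Σ(y_t−ȳ)² = 182.9091
r_2 = -105.1983 / 182.9091 = -0.575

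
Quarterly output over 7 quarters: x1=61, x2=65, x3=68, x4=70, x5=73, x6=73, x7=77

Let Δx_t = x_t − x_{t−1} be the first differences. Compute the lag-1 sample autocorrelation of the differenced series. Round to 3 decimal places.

-0.392

First differences Δx: 4, 3, 2, 3, 0, 4
Mean of differences = 2.6667
Numerator Σ(Δx_t−Δx̄)(Δx_{t+1}−Δx̄) = -4.4444
Denominator Σ(Δx_t−Δx̄)² = 11.3333
r_1(Δx) = -4.4444 / 11.3333 = -0.392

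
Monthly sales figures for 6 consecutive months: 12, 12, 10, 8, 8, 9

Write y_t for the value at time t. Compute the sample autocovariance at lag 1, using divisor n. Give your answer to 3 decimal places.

1.606

Mean ȳ = (12 + 12 + 10 + 8 + 8 + 9)/6 = 9.8333
Σ_{t=1}^{5}(y_t−ȳ)(y_{t+1}−ȳ) = 9.6389
γ_1 = 9.6389 / 6 = 1.606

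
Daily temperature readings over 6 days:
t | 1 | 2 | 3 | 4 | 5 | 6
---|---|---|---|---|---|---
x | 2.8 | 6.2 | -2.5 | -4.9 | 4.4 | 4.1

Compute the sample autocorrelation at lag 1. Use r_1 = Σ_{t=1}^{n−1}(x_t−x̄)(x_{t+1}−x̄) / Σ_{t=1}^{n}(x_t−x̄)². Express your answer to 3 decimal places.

Mean x̄ = (2.8 + 6.2 − 2.5 − 4.9 + 4.4 + 4.1)/6 = 1.6833
Deviations from mean: 1.1167, 4.5167, -4.1833, -6.5833, 2.7167, 2.4167
Numerator Σ_{t=1}^{5}(x_t−x̄)(x_{t+1}−x̄) = 2.3697
Denominator Σ(x_t−x̄)² = 95.7083
r_1 = 2.3697 / 95.7083 = 0.025

0.025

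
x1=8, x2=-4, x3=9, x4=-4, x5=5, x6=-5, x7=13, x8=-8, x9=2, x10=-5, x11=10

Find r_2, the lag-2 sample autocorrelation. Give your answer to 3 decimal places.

Mean x̄ = (8 − 4 + 9 − 4 + 5 − 5 + 13 − 8 + 2 − 5 + 10)/11 = 1.9091
Numerator Σ_{t=1}^{9}(x_t−x̄)(x_{t+2}−x̄) = 313.8017
Denominator Σ(x_t−x̄)² = 548.9091
r_2 = 313.8017 / 548.9091 = 0.572

0.572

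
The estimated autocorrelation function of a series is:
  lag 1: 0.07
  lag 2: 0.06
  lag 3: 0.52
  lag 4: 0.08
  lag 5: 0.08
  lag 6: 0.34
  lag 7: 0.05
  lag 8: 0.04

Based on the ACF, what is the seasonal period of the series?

The largest autocorrelation is r_3 = 0.52, with a weaker echo at lag 6 (0.34); the remaining lags stay at or below 0.08.
The dominant spike at lag 3 indicates a seasonal period of 3.

3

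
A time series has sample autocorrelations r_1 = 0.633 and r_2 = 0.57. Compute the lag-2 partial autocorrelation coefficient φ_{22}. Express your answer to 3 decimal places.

φ_{22} = (r_2 − r_1²) / (1 − r_1²)
r_1² = (0.633)² = 0.400689
Numerator = 0.57 − 0.4007 = 0.1693; denominator = 1 − 0.4007 = 0.5993
φ_{22} = 0.1693 / 0.5993 = 0.283

0.283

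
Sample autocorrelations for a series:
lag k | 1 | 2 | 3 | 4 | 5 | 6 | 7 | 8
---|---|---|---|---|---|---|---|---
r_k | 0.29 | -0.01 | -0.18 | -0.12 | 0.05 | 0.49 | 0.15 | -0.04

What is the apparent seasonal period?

The largest autocorrelation is r_6 = 0.49; the remaining lags stay at or below 0.29.
The dominant spike at lag 6 indicates a seasonal period of 6.

6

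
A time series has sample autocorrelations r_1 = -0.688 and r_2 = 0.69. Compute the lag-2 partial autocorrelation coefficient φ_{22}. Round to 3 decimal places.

0.411

φ_{22} = (r_2 − r_1²) / (1 − r_1²)
r_1² = (-0.688)² = 0.473344
Numerator = 0.69 − 0.4733 = 0.2167; denominator = 1 − 0.4733 = 0.5267
φ_{22} = 0.2167 / 0.5267 = 0.411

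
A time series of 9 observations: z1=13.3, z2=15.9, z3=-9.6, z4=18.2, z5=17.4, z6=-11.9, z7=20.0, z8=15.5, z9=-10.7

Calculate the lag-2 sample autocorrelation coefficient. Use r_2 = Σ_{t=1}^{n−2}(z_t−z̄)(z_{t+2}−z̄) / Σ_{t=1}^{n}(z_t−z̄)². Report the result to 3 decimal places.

-0.420

Mean z̄ = (13.3 + 15.9 − 9.6 + 18.2 + 17.4 − 11.9 + 20.0 + 15.5 − 10.7)/9 = 7.5667
Σ(z_t−z̄)(z_{t+2}−z̄) = (-98.4222) + (88.6111) + (-168.8056) + (-206.9956) + (122.2611) + (-154.4356) + (-227.1156) = -644.9022
Denominator Σ(z_t−z̄)² = 1536.9200
r_2 = -644.9022 / 1536.9200 = -0.420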